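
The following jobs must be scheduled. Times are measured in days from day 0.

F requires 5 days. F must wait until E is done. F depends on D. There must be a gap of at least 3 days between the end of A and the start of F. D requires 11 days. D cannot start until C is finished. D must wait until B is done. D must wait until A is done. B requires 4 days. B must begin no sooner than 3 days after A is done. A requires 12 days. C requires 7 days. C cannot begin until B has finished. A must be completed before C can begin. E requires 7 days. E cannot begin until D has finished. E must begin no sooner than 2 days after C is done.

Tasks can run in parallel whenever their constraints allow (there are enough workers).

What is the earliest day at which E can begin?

A can start immediately at day 0; it finishes at day 12.
B waits on A (finishes day 12, plus 3-day gap → day 15), so it starts at day 15 and finishes at 15 + 4 = day 19.
C cannot start until B (finishes day 19); A (finishes day 12). The controlling bound is day 19, so C finishes at 19 + 7 = day 26.
D cannot start until C (finishes day 26); B (finishes day 19); A (finishes day 12). The controlling bound is day 26, so D finishes at 26 + 11 = day 37.
E waits on D (finishes day 37); C (finishes day 26, plus 2-day gap → day 28). The latest of these is day 37, which is the earliest E can start.

37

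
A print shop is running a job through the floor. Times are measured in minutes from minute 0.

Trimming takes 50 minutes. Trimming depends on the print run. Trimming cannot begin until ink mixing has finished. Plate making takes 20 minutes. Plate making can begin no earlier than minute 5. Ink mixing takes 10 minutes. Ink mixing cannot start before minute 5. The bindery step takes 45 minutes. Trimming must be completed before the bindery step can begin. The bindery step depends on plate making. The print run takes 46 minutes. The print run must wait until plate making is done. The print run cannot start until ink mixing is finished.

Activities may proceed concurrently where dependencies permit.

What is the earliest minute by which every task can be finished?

Ink mixing waits on its own release at minute 5, so it starts at minute 5 and finishes at 5 + 10 = minute 15.
After its own release at minute 5, plate making can start at minute 5 and finishes at minute 25.
The print run needs all of plate making (finishes minute 25); ink mixing (finishes minute 15). That puts its earliest start at minute 25; it finishes at 25 + 46 = minute 71.
Trimming has to wait for the print run (finishes minute 71); ink mixing (finishes minute 15). The latest of these is minute 71, so trimming runs minute 71 to 71 + 50 = minute 121.
The bindery step has to wait for trimming (finishes minute 121); plate making (finishes minute 25). The latest of these is minute 121, so the bindery step runs minute 121 to 121 + 45 = minute 166.
All tasks are finished once the last one completes. Finish times: Plate making at 25, Ink mixing at 15, The print run at 71, Trimming at 121, The bindery step at 166. The latest is minute 166.

166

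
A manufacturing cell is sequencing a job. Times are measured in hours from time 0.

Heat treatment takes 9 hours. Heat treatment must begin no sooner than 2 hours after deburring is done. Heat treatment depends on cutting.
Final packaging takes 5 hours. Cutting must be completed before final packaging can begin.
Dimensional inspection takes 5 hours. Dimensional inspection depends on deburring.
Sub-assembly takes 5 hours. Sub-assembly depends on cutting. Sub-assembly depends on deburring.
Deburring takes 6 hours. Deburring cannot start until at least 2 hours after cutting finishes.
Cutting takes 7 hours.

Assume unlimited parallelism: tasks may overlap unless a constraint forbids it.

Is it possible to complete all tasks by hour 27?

Yes

Nothing blocks cutting, so it runs from hour 0 to hour 7.
Final packaging waits on cutting (finishes hour 7), so it starts at hour 7 and finishes at 7 + 5 = hour 12.
After cutting (finishes hour 7, plus 2-hour gap → hour 9), deburring can start at hour 9 and finishes at hour 15.
For sub-assembly: cutting (finishes hour 7); deburring (finishes hour 15). Taking the maximum gives a start of hour 15, and it finishes at 15 + 5 = hour 20.
After deburring (finishes hour 15), dimensional inspection can start at hour 15 and finishes at hour 20.
Heat treatment cannot start until deburring (finishes hour 15, plus 2-hour gap → hour 17); cutting (finishes hour 7). The controlling bound is hour 17, so heat treatment finishes at 17 + 9 = hour 26.
Every task is finished by hour 26, which is no later than the deadline of 27, so the schedule is feasible.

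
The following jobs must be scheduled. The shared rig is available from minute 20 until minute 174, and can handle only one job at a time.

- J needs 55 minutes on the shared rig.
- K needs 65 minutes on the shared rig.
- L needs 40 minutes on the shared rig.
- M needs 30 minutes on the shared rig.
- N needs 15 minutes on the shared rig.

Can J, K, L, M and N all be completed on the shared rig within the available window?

The shared rig window is 174 − 20 = 154 minutes.
Running back to back, the jobs need 55 + 65 + 40 + 30 + 15 = 205 minutes on the shared rig.
Since 205 > 154, they cannot all fit.

No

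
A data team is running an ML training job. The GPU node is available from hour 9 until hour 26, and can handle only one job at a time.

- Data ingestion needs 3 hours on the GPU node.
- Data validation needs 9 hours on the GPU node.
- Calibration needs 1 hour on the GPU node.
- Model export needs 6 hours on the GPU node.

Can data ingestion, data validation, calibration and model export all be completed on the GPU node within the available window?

The GPU node window is 26 − 9 = 17 hours.
Running back to back, the jobs need 3 + 9 + 1 + 6 = 19 hours on the GPU node.
Since 19 > 17, they cannot all fit.

No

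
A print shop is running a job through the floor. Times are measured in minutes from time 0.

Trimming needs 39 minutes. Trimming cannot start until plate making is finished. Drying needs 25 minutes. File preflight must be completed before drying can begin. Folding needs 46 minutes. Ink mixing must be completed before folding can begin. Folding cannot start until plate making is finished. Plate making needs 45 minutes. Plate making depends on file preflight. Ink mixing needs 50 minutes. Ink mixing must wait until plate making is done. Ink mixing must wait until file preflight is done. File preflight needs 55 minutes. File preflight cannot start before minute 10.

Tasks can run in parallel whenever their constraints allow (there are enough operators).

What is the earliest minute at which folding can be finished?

File preflight waits on its own release at minute 10, so it starts at minute 10 and finishes at 10 + 55 = minute 65.
Plate making cannot begin until file preflight (finishes minute 65). It runs from minute 65 to 65 + 45 = minute 110.
Ink mixing cannot start until plate making (finishes minute 110); file preflight (finishes minute 65). The controlling bound is minute 110, so ink mixing finishes at 110 + 50 = minute 160.
Folding has to wait for ink mixing (finishes minute 160); plate making (finishes minute 110). The latest of these is minute 160, so folding runs minute 160 to 160 + 46 = minute 206.

206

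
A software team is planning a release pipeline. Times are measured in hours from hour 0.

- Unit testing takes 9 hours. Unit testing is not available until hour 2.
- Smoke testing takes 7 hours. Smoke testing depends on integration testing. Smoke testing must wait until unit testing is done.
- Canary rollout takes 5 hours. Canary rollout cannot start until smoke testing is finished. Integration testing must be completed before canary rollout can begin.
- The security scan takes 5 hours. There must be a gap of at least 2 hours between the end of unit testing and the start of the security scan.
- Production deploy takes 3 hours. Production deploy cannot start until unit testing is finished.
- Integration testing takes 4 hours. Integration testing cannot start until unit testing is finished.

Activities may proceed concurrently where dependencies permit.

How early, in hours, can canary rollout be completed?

After its own release at hour 2, unit testing can start at hour 2 and finishes at hour 11.
Integration testing waits on unit testing (finishes hour 11), so it starts at hour 11 and finishes at 11 + 4 = hour 15.
Smoke testing has to wait for integration testing (finishes hour 15); unit testing (finishes hour 11). The latest of these is hour 15, so smoke testing runs hour 15 to 15 + 7 = hour 22.
Canary rollout cannot start until smoke testing (finishes hour 22); integration testing (finishes hour 15). The controlling bound is hour 22, so canary rollout finishes at 22 + 5 = hour 27.

27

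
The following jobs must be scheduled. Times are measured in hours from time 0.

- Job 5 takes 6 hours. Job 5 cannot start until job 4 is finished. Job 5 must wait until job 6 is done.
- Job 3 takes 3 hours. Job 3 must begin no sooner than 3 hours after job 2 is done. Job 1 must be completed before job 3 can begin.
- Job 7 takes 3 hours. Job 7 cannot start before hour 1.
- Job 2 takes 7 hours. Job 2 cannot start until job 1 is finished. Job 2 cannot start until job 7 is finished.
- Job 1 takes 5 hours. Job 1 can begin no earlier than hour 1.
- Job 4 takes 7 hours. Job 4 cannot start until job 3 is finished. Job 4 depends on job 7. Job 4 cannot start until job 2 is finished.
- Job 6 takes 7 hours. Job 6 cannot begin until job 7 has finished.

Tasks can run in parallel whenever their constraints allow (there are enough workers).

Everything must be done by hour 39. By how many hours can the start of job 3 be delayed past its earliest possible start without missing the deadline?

7

Job 7 waits on its own release at hour 1, so it starts at hour 1 and finishes at 1 + 3 = hour 4.
Job 1 waits on its own release at hour 1, so it starts at hour 1 and finishes at 1 + 5 = hour 6.
For job 2: job 1 (finishes hour 6); job 7 (finishes hour 4). Taking the maximum gives a start of hour 6, and it finishes at 6 + 7 = hour 13.
Job 3 has to wait for job 2 (finishes hour 13, plus 3-hour gap → hour 16); job 1 (finishes hour 6). The latest of these is hour 16, so job 3 runs hour 16 to 16 + 3 = hour 19.

Working backward from the deadline:
Nothing follows job 5; the deadline of hour 39 is its only limit. It must start by 39 − 6 = hour 33.
Job 4 must finish before job 5 (must start by hour 33). With a 7-hour duration, job 4 must start by 33 − 7 = hour 26.
Job 3 has to be done before job 4 (must start by hour 26). That means finishing by hour 26, i.e. starting by 26 − 3 = hour 23.
So job 3 can start as early as hour 16 and as late as hour 23, giving 23 − 16 = 7 hours of slack.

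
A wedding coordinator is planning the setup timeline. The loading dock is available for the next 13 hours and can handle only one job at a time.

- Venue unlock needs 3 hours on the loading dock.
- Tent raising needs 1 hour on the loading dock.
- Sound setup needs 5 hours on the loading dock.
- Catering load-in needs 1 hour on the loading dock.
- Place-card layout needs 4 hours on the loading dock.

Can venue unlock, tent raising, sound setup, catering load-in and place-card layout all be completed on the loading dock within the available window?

Running back to back, the jobs need 3 + 1 + 5 + 1 + 4 = 14 hours on the loading dock.
Since 14 > 13, they cannot all fit.

No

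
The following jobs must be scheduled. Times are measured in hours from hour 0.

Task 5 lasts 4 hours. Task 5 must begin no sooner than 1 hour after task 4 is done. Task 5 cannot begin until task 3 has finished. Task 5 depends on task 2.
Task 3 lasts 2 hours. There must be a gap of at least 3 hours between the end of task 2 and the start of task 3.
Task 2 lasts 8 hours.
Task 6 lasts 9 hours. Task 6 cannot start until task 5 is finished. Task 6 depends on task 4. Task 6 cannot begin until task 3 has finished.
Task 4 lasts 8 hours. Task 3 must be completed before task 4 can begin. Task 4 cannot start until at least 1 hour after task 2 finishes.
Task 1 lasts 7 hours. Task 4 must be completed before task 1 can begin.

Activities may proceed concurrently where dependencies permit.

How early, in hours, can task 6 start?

Task 2 has no prerequisites, so it starts at hour 0 and finishes at hour 8.
Task 3 waits on task 2 (finishes hour 8, plus 3-hour gap → hour 11), so it starts at hour 11 and finishes at 11 + 2 = hour 13.
For task 4: task 3 (finishes hour 13); task 2 (finishes hour 8, plus 1-hour gap → hour 9). Taking the maximum gives a start of hour 13, and it finishes at 13 + 8 = hour 21.
For task 5: task 4 (finishes hour 21, plus 1-hour gap → hour 22); task 3 (finishes hour 13); task 2 (finishes hour 8). Taking the maximum gives a start of hour 22, and it finishes at 22 + 4 = hour 26.
Task 6 waits on task 5 (finishes hour 26); task 4 (finishes hour 21); task 3 (finishes hour 13). The latest of these is hour 26, which is the earliest task 6 can start.

26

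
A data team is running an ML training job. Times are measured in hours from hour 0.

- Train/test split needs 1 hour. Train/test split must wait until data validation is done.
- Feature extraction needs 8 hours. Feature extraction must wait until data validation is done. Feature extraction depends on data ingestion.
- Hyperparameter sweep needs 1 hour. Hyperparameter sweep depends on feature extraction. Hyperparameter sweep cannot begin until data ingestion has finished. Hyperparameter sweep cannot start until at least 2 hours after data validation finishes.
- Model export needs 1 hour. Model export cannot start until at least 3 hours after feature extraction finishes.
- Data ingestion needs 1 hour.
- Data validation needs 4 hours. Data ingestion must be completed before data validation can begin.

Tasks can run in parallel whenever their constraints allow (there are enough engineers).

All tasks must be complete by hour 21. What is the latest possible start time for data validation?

5

Nothing follows hyperparameter sweep; the deadline of hour 21 is its only limit. It must start by 21 − 1 = hour 20.
To finish by hour 21, model export (duration 1) must start no later than hour 20.
For feature extraction: hyperparameter sweep (must start by hour 20); model export (must start by hour 20, minus 3-hour gap → hour 17). The most restrictive is hour 17; with an 8-hour duration, feature extraction must start by hour 9.
Nothing follows train/test split; the deadline of hour 21 is its only limit. It must start by 21 − 1 = hour 20.
Data validation must finish in time for feature extraction (must start by hour 9); train/test split (must start by hour 20); hyperparameter sweep (must start by hour 20, minus 2-hour gap → hour 18). The tightest is hour 9, so data validation must start by 9 − 4 = hour 5.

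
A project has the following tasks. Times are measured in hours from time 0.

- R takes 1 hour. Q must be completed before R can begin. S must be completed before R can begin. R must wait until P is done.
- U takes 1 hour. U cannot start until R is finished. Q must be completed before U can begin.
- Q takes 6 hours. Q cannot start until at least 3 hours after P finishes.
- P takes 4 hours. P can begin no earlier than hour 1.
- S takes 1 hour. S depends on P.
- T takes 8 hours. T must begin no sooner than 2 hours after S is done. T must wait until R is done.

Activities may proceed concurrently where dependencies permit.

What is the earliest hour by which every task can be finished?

23

P cannot begin until its own release at hour 1. It runs from hour 1 to 1 + 4 = hour 5.
After P (finishes hour 5), S can start at hour 5 and finishes at hour 6.
Q cannot begin until P (finishes hour 5, plus 3-hour gap → hour 8). It runs from hour 8 to 8 + 6 = hour 14.
R needs all of Q (finishes hour 14); S (finishes hour 6); P (finishes hour 5). That puts its earliest start at hour 14; it finishes at 14 + 1 = hour 15.
U has to wait for R (finishes hour 15); Q (finishes hour 14). The latest of these is hour 15, so U runs hour 15 to 15 + 1 = hour 16.
For T: S (finishes hour 6, plus 2-hour gap → hour 8); R (finishes hour 15). Taking the maximum gives a start of hour 15, and it finishes at 15 + 8 = hour 23.
All tasks are finished once the last one completes. Finish times: P at 5, Q at 14, R at 15, S at 6, T at 23, U at 16. The latest is hour 23.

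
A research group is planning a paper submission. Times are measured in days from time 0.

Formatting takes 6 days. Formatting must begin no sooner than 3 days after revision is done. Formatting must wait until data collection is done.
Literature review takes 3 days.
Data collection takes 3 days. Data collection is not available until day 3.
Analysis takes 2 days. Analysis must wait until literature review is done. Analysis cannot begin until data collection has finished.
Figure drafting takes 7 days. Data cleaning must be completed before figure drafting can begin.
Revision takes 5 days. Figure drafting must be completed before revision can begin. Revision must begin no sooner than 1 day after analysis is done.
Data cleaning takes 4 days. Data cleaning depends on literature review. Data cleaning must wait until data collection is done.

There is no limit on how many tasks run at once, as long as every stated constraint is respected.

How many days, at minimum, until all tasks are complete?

After its own release at day 3, data collection can start at day 3 and finishes at day 6.
Literature review has no prerequisites, so it starts at day 0 and finishes at day 3.
Analysis needs all of literature review (finishes day 3); data collection (finishes day 6). That puts its earliest start at day 6; it finishes at 6 + 2 = day 8.
Data cleaning needs all of literature review (finishes day 3); data collection (finishes day 6). That puts its earliest start at day 6; it finishes at 6 + 4 = day 10.
Figure drafting cannot begin until data cleaning (finishes day 10). It runs from day 10 to 10 + 7 = day 17.
Revision has to wait for figure drafting (finishes day 17); analysis (finishes day 8, plus 1-day gap → day 9). The latest of these is day 17, so revision runs day 17 to 17 + 5 = day 22.
Formatting needs all of revision (finishes day 22, plus 3-day gap → day 25); data collection (finishes day 6). That puts its earliest start at day 25; it finishes at 25 + 6 = day 31.
All tasks are finished once the last one completes. Finish times: Literature review at 3, Data collection at 6, Data cleaning at 10, Analysis at 8, Figure drafting at 17, Revision at 22, Formatting at 31. The latest is day 31.

31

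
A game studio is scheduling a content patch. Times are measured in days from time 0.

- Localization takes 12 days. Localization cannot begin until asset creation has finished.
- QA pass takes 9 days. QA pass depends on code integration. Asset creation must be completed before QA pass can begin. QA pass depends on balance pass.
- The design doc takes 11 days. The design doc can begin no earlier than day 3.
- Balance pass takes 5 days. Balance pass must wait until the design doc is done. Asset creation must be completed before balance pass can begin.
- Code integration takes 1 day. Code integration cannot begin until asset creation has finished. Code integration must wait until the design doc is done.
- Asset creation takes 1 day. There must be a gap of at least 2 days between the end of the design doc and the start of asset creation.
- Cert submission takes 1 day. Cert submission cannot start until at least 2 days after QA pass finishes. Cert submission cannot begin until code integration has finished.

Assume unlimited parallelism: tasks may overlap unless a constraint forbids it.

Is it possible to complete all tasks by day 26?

No

The design doc cannot begin until its own release at day 3. It runs from day 3 to 3 + 11 = day 14.
Asset creation cannot begin until the design doc (finishes day 14, plus 2-day gap → day 16). It runs from day 16 to 16 + 1 = day 17.
After asset creation (finishes day 17), localization can start at day 17 and finishes at day 29.
Balance pass cannot start until the design doc (finishes day 14); asset creation (finishes day 17). The controlling bound is day 17, so balance pass finishes at 17 + 5 = day 22.
Code integration needs all of asset creation (finishes day 17); the design doc (finishes day 14). That puts its earliest start at day 17; it finishes at 17 + 1 = day 18.
QA pass needs all of code integration (finishes day 18); asset creation (finishes day 17); balance pass (finishes day 22). That puts its earliest start at day 22; it finishes at 22 + 9 = day 31.
For cert submission: QA pass (finishes day 31, plus 2-day gap → day 33); code integration (finishes day 18). Taking the maximum gives a start of day 33, and it finishes at 33 + 1 = day 34.
The earliest everything can be done is day 34, which is after the deadline of 26, so it is not possible.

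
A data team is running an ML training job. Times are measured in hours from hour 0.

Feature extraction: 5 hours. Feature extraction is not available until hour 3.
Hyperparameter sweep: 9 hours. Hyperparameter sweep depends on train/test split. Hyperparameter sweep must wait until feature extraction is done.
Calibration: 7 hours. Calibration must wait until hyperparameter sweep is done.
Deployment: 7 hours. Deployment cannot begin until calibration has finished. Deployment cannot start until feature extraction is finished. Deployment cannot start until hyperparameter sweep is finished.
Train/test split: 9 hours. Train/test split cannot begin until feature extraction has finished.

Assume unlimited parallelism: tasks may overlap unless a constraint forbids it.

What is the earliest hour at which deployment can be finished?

Feature extraction waits on its own release at hour 3, so it starts at hour 3 and finishes at 3 + 5 = hour 8.
Train/test split waits on feature extraction (finishes hour 8), so it starts at hour 8 and finishes at 8 + 9 = hour 17.
For hyperparameter sweep: train/test split (finishes hour 17); feature extraction (finishes hour 8). Taking the maximum gives a start of hour 17, and it finishes at 17 + 9 = hour 26.
Calibration cannot begin until hyperparameter sweep (finishes hour 26). It runs from hour 26 to 26 + 7 = hour 33.
For deployment: calibration (finishes hour 33); feature extraction (finishes hour 8); hyperparameter sweep (finishes hour 26). Taking the maximum gives a start of hour 33, and it finishes at 33 + 7 = hour 40.

40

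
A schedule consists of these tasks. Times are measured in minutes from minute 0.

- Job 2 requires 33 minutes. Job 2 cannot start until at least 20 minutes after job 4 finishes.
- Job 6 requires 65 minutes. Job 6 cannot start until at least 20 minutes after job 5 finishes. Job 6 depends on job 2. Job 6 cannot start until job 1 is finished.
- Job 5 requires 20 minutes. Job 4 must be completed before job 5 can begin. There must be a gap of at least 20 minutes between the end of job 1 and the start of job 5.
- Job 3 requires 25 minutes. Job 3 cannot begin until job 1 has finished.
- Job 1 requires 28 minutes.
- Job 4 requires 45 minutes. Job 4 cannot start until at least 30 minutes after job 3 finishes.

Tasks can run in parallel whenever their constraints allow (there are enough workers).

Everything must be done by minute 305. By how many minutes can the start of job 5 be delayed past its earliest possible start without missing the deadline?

Job 1 can start immediately at minute 0; it finishes at minute 28.
Job 3 waits on job 1 (finishes minute 28), so it starts at minute 28 and finishes at 28 + 25 = minute 53.
After job 3 (finishes minute 53, plus 30-minute gap → minute 83), job 4 can start at minute 83 and finishes at minute 128.
For job 5: job 4 (finishes minute 128); job 1 (finishes minute 28, plus 20-minute gap → minute 48). Taking the maximum gives a start of minute 128, and it finishes at 128 + 20 = minute 148.

Working backward from the deadline:
Job 6 must finish by minute 305; it takes 65 minutes, so it must start by 305 − 65 = minute 240.
Job 5 must finish before job 6 (must start by minute 240, minus 20-minute gap → minute 220). With a 20-minute duration, job 5 must start by 220 − 20 = minute 200.
So job 5 can start as early as minute 128 and as late as minute 200, giving 200 − 128 = 72 minutes of slack.

72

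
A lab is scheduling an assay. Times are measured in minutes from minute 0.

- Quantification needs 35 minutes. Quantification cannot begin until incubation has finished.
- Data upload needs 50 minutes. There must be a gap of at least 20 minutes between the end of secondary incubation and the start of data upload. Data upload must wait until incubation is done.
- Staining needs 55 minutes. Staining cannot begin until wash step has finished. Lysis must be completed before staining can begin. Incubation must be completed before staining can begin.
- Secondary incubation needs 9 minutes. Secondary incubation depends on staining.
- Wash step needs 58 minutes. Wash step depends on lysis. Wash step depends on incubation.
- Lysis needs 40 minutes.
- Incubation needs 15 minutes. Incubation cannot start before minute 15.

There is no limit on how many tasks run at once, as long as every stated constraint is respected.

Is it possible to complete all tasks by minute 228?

No

After its own release at minute 15, incubation can start at minute 15 and finishes at minute 30.
Quantification cannot begin until incubation (finishes minute 30). It runs from minute 30 to 30 + 35 = minute 65.
Nothing blocks lysis, so it runs from minute 0 to minute 40.
Wash step needs all of lysis (finishes minute 40); incubation (finishes minute 30). That puts its earliest start at minute 40; it finishes at 40 + 58 = minute 98.
Staining has to wait for wash step (finishes minute 98); lysis (finishes minute 40); incubation (finishes minute 30). The latest of these is minute 98, so staining runs minute 98 to 98 + 55 = minute 153.
Secondary incubation waits on staining (finishes minute 153), so it starts at minute 153 and finishes at 153 + 9 = minute 162.
Data upload cannot start until secondary incubation (finishes minute 162, plus 20-minute gap → minute 182); incubation (finishes minute 30). The controlling bound is minute 182, so data upload finishes at 182 + 50 = minute 232.
The earliest everything can be done is minute 232, which is after the deadline of 228, so it is not possible.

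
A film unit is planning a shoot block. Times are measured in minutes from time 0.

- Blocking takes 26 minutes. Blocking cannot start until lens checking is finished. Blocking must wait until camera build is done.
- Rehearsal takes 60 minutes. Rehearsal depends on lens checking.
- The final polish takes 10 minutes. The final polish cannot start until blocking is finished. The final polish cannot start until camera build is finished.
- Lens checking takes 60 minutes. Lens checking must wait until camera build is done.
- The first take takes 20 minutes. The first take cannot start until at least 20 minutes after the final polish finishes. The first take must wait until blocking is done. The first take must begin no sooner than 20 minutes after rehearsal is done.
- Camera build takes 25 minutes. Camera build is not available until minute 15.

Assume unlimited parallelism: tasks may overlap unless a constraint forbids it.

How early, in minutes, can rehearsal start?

After its own release at minute 15, camera build can start at minute 15 and finishes at minute 40.
Lens checking waits on camera build (finishes minute 40), so it starts at minute 40 and finishes at 40 + 60 = minute 100.
Rehearsal waits on lens checking (finishes minute 100), so the earliest it can start is minute 100.

100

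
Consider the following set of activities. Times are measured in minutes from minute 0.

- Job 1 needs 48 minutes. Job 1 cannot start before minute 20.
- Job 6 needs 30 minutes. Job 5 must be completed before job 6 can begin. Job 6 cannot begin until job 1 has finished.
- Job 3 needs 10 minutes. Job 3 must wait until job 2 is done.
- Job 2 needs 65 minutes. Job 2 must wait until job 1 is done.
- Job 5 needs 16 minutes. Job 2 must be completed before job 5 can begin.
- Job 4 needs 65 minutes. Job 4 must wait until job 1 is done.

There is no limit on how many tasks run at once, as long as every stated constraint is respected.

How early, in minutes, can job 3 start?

133

After its own release at minute 20, job 1 can start at minute 20 and finishes at minute 68.
After job 1 (finishes minute 68), job 2 can start at minute 68 and finishes at minute 133.
Job 3 waits on job 2 (finishes minute 133), so the earliest it can start is minute 133.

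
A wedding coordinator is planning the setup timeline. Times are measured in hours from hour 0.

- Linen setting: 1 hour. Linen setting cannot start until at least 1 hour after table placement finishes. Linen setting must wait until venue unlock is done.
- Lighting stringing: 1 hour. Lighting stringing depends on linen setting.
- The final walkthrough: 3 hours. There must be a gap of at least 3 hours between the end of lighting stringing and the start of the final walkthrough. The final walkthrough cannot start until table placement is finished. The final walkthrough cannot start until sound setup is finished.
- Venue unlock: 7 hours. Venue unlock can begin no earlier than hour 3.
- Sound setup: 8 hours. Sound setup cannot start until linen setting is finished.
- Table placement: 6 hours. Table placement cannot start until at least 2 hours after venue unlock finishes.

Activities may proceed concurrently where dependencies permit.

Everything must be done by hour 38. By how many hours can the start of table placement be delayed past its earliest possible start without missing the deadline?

Venue unlock cannot begin until its own release at hour 3. It runs from hour 3 to 3 + 7 = hour 10.
Table placement waits on venue unlock (finishes hour 10, plus 2-hour gap → hour 12), so it starts at hour 12 and finishes at 12 + 6 = hour 18.

Working backward from the deadline:
The final walkthrough has no dependents, so it just needs to finish by hour 38. Starting by 38 − 3 = hour 35 achieves that.
Lighting stringing must finish before the final walkthrough (must start by hour 35, minus 3-hour gap → hour 32). With a 1-hour duration, lighting stringing must start by 32 − 1 = hour 31.
Since the final walkthrough (must start by hour 35) depends on it, sound setup must finish by hour 35. Backing off its 8-hour duration gives a latest start of hour 27.
Linen setting must finish in time for lighting stringing (must start by hour 31); sound setup (must start by hour 27). The tightest is hour 27, so linen setting must start by 27 − 1 = hour 26.
Table placement feeds linen setting (must start by hour 26, minus 1-hour gap → hour 25); the final walkthrough (must start by hour 35). Taking the minimum, table placement must finish by hour 25 and start by 25 − 6 = hour 19.
So table placement can start as early as hour 12 and as late as hour 19, giving 19 − 12 = 7 hours of slack.

7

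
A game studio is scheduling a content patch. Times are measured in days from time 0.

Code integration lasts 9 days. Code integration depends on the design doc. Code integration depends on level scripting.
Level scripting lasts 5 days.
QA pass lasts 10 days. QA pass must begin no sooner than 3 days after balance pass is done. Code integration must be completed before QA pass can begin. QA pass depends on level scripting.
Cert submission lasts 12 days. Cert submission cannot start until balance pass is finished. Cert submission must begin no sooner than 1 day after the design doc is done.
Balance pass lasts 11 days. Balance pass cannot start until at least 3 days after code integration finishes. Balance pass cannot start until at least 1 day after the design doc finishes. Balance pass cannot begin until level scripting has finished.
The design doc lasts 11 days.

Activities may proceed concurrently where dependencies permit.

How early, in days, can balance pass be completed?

Level scripting can start immediately at day 0; it finishes at day 5.
Nothing blocks the design doc, so it runs from day 0 to day 11.
Code integration has to wait for the design doc (finishes day 11); level scripting (finishes day 5). The latest of these is day 11, so code integration runs day 11 to 11 + 9 = day 20.
Balance pass cannot start until code integration (finishes day 20, plus 3-day gap → day 23); the design doc (finishes day 11, plus 1-day gap → day 12); level scripting (finishes day 5). The controlling bound is day 23, so balance pass finishes at 23 + 11 = day 34.

34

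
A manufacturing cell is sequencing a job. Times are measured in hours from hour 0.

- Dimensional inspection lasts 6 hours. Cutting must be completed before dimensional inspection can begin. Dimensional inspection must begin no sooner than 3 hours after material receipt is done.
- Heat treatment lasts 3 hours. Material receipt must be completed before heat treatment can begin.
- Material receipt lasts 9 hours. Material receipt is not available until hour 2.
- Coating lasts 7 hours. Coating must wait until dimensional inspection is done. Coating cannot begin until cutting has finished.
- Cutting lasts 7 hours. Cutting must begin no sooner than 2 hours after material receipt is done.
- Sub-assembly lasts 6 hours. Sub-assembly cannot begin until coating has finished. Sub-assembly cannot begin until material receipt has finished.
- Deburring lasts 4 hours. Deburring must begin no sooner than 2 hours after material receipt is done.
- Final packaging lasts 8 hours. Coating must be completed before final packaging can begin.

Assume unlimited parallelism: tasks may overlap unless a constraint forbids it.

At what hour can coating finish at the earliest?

Material receipt cannot begin until its own release at hour 2. It runs from hour 2 to 2 + 9 = hour 11.
Cutting waits on material receipt (finishes hour 11, plus 2-hour gap → hour 13), so it starts at hour 13 and finishes at 13 + 7 = hour 20.
Dimensional inspection has to wait for cutting (finishes hour 20); material receipt (finishes hour 11, plus 3-hour gap → hour 14). The latest of these is hour 20, so dimensional inspection runs hour 20 to 20 + 6 = hour 26.
For coating: dimensional inspection (finishes hour 26); cutting (finishes hour 20). Taking the maximum gives a start of hour 26, and it finishes at 26 + 7 = hour 33.

33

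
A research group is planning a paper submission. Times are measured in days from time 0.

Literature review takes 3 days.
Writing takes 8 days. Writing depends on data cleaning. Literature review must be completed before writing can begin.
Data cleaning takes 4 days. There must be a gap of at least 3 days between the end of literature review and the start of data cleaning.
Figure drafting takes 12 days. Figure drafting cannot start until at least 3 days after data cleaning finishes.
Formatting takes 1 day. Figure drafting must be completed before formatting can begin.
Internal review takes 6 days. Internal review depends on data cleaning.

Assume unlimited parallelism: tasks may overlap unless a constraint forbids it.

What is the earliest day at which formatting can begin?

Literature review has no prerequisites, so it starts at day 0 and finishes at day 3.
Data cleaning waits on literature review (finishes day 3, plus 3-day gap → day 6), so it starts at day 6 and finishes at 6 + 4 = day 10.
Figure drafting waits on data cleaning (finishes day 10, plus 3-day gap → day 13), so it starts at day 13 and finishes at 13 + 12 = day 25.
Formatting waits on figure drafting (finishes day 25), so the earliest it can start is day 25.

25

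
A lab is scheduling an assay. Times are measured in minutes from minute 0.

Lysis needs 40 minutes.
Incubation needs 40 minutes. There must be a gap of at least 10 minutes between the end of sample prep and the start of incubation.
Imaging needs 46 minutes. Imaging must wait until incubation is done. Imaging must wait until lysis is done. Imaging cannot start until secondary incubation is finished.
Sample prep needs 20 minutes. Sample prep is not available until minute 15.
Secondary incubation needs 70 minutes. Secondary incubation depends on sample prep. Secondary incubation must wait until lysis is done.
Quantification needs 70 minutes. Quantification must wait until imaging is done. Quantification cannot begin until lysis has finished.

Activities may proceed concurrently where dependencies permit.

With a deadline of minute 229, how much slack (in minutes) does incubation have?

28

Sample prep cannot begin until its own release at minute 15. It runs from minute 15 to 15 + 20 = minute 35.
Incubation cannot begin until sample prep (finishes minute 35, plus 10-minute gap → minute 45). It runs from minute 45 to 45 + 40 = minute 85.

Working backward from the deadline:
Nothing follows quantification; the deadline of minute 229 is its only limit. It must start by 229 − 70 = minute 159.
Imaging feeds into quantification (must start by minute 159); so imaging must finish by minute 159 and therefore start by minute 113.
Incubation has to be done before imaging (must start by minute 113). That means finishing by minute 113, i.e. starting by 113 − 40 = minute 73.
So incubation can start as early as minute 45 and as late as minute 73, giving 73 − 45 = 28 minutes of slack.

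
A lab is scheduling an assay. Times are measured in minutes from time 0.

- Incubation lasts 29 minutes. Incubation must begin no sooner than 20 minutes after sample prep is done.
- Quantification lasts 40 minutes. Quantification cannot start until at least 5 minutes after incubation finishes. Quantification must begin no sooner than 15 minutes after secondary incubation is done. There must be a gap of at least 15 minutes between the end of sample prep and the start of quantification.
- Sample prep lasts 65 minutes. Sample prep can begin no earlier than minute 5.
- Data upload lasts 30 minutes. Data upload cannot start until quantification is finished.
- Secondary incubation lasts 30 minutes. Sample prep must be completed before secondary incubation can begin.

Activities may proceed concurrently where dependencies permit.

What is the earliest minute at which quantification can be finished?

164

Sample prep cannot begin until its own release at minute 5. It runs from minute 5 to 5 + 65 = minute 70.
Secondary incubation cannot begin until sample prep (finishes minute 70). It runs from minute 70 to 70 + 30 = minute 100.
Incubation cannot begin until sample prep (finishes minute 70, plus 20-minute gap → minute 90). It runs from minute 90 to 90 + 29 = minute 119.
Quantification cannot start until incubation (finishes minute 119, plus 5-minute gap → minute 124); secondary incubation (finishes minute 100, plus 15-minute gap → minute 115); sample prep (finishes minute 70, plus 15-minute gap → minute 85). The controlling bound is minute 124, so quantification finishes at 124 + 40 = minute 164.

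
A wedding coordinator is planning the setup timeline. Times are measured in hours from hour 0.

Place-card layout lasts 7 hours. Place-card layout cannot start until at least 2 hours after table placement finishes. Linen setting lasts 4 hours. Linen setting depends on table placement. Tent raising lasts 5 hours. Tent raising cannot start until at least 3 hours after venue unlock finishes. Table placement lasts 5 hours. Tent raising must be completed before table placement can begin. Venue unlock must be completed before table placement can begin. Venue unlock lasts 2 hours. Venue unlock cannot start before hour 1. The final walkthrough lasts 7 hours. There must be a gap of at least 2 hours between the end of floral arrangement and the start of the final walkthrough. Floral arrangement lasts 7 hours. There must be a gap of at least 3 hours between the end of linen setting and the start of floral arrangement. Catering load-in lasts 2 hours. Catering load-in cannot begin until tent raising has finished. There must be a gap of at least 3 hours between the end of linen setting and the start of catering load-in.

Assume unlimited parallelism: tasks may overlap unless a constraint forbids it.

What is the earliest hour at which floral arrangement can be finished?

30

After its own release at hour 1, venue unlock can start at hour 1 and finishes at hour 3.
After venue unlock (finishes hour 3, plus 3-hour gap → hour 6), tent raising can start at hour 6 and finishes at hour 11.
Table placement has to wait for tent raising (finishes hour 11); venue unlock (finishes hour 3). The latest of these is hour 11, so table placement runs hour 11 to 11 + 5 = hour 16.
After table placement (finishes hour 16), linen setting can start at hour 16 and finishes at hour 20.
Floral arrangement cannot begin until linen setting (finishes hour 20, plus 3-hour gap → hour 23). It runs from hour 23 to 23 + 7 = hour 30.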